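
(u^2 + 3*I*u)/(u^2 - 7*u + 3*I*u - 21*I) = u/(u - 7)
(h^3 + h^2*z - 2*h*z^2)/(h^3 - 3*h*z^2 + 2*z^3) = h/(h - z)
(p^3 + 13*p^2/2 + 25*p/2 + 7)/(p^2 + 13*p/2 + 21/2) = (p^2 + 3*p + 2)/(p + 3)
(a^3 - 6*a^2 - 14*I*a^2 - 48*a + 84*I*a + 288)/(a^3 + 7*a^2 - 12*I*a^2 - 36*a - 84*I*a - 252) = (a^2 + a*(-6 - 8*I) + 48*I)/(a^2 + a*(7 - 6*I) - 42*I)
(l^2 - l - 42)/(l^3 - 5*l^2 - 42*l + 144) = (l - 7)/(l^2 - 11*l + 24)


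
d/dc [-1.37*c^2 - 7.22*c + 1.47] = -2.74*c - 7.22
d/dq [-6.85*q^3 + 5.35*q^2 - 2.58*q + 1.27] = -20.55*q^2 + 10.7*q - 2.58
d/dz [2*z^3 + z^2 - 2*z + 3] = 6*z^2 + 2*z - 2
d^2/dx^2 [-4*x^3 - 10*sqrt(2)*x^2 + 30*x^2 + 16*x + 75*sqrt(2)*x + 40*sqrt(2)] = -24*x - 20*sqrt(2) + 60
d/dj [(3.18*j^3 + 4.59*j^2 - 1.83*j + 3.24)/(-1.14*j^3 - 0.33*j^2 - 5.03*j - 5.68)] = (4.1832*j^4 - 36.1632*j^3 - 66.798*j^2 - 50.004*j + 26.6916)/(1.2996*j^6 + 0.7524*j^5 + 11.5773*j^4 + 16.2702*j^3 + 29.0497*j^2 + 57.1408*j + 32.2624)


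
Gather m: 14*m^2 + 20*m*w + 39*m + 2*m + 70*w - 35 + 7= 14*m^2 + m*(20*w + 41) + 70*w - 28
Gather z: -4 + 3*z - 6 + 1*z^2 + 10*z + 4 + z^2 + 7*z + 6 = 2*z^2 + 20*z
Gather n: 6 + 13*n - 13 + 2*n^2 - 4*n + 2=2*n^2 + 9*n - 5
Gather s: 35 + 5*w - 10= 5*w + 25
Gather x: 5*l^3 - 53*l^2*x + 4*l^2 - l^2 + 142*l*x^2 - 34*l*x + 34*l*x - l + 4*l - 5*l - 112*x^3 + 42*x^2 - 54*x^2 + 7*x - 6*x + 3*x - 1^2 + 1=5*l^3 + 3*l^2 - 2*l - 112*x^3 + x^2*(142*l - 12) + x*(4 - 53*l^2)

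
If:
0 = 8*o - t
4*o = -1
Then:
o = -1/4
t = -2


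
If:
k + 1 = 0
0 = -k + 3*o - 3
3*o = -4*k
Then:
No Solution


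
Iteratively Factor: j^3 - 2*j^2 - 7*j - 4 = (j + 1)*(j^2 - 3*j - 4) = (j - 4)*(j + 1)*(j + 1)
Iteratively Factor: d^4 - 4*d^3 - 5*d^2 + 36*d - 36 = (d - 2)*(d^3 - 2*d^2 - 9*d + 18) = (d - 2)^2*(d^2 - 9) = (d - 2)^2*(d + 3)*(d - 3)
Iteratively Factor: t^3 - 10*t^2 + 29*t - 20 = (t - 4)*(t^2 - 6*t + 5) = (t - 5)*(t - 4)*(t - 1)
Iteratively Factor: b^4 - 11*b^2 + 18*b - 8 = (b - 2)*(b^3 + 2*b^2 - 7*b + 4) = (b - 2)*(b - 1)*(b^2 + 3*b - 4) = (b - 2)*(b - 1)*(b + 4)*(b - 1)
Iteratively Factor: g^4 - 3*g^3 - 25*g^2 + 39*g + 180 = (g + 3)*(g^3 - 6*g^2 - 7*g + 60) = (g - 5)*(g + 3)*(g^2 - g - 12) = (g - 5)*(g + 3)^2*(g - 4)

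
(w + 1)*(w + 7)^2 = w^3 + 15*w^2 + 63*w + 49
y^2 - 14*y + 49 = (y - 7)^2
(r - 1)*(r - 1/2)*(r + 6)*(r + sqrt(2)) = r^4 + sqrt(2)*r^3 + 9*r^3/2 - 17*r^2/2 + 9*sqrt(2)*r^2/2 - 17*sqrt(2)*r/2 + 3*r + 3*sqrt(2)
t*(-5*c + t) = -5*c*t + t^2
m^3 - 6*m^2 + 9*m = m*(m - 3)^2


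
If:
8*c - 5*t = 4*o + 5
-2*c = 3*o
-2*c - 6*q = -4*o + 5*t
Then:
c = 15*t/32 + 15/32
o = -5*t/16 - 5/16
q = -115*t/96 - 35/96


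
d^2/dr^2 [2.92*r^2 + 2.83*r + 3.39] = 5.84000000000000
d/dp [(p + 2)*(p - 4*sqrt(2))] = 2*p - 4*sqrt(2) + 2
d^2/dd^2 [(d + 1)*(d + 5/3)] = 2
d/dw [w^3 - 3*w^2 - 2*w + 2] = 3*w^2 - 6*w - 2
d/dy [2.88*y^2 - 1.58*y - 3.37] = 5.76*y - 1.58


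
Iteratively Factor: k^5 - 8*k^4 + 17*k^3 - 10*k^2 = (k - 5)*(k^4 - 3*k^3 + 2*k^2) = k*(k - 5)*(k^3 - 3*k^2 + 2*k) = k*(k - 5)*(k - 2)*(k^2 - k) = k^2*(k - 5)*(k - 2)*(k - 1)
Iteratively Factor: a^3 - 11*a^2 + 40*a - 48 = (a - 4)*(a^2 - 7*a + 12) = (a - 4)*(a - 3)*(a - 4)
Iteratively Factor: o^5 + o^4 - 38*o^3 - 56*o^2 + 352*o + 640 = (o + 2)*(o^4 - o^3 - 36*o^2 + 16*o + 320) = (o - 5)*(o + 2)*(o^3 + 4*o^2 - 16*o - 64) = (o - 5)*(o - 4)*(o + 2)*(o^2 + 8*o + 16) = (o - 5)*(o - 4)*(o + 2)*(o + 4)*(o + 4)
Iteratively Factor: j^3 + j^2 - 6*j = (j + 3)*(j^2 - 2*j) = j*(j + 3)*(j - 2)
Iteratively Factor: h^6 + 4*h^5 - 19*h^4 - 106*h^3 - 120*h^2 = (h - 5)*(h^5 + 9*h^4 + 26*h^3 + 24*h^2) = h*(h - 5)*(h^4 + 9*h^3 + 26*h^2 + 24*h) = h*(h - 5)*(h + 3)*(h^3 + 6*h^2 + 8*h) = h^2*(h - 5)*(h + 3)*(h^2 + 6*h + 8) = h^2*(h - 5)*(h + 2)*(h + 3)*(h + 4)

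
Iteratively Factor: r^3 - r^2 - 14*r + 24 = (r - 2)*(r^2 + r - 12) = (r - 3)*(r - 2)*(r + 4)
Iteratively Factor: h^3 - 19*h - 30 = (h - 5)*(h^2 + 5*h + 6) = (h - 5)*(h + 2)*(h + 3)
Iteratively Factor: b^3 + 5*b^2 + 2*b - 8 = (b + 4)*(b^2 + b - 2) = (b + 2)*(b + 4)*(b - 1)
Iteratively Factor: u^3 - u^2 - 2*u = (u)*(u^2 - u - 2) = u*(u - 2)*(u + 1)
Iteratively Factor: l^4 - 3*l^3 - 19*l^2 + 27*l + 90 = (l + 3)*(l^3 - 6*l^2 - l + 30) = (l - 3)*(l + 3)*(l^2 - 3*l - 10) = (l - 5)*(l - 3)*(l + 3)*(l + 2)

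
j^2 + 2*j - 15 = (j - 3)*(j + 5)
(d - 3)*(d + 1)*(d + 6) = d^3 + 4*d^2 - 15*d - 18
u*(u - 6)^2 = u^3 - 12*u^2 + 36*u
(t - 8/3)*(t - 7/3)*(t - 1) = t^3 - 6*t^2 + 101*t/9 - 56/9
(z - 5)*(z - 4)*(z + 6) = z^3 - 3*z^2 - 34*z + 120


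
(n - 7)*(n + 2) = n^2 - 5*n - 14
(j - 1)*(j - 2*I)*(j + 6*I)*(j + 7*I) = j^4 - j^3 + 11*I*j^3 - 16*j^2 - 11*I*j^2 + 16*j + 84*I*j - 84*I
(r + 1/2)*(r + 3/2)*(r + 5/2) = r^3 + 9*r^2/2 + 23*r/4 + 15/8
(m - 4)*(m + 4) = m^2 - 16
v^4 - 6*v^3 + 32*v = v*(v - 4)^2*(v + 2)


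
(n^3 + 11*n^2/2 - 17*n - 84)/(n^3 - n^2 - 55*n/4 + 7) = 2*(n + 6)/(2*n - 1)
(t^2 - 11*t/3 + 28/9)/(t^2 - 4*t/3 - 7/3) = (t - 4/3)/(t + 1)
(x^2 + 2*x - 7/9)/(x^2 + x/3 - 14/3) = (x - 1/3)/(x - 2)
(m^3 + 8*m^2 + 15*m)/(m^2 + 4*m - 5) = m*(m + 3)/(m - 1)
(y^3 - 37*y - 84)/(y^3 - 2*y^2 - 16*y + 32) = (y^2 - 4*y - 21)/(y^2 - 6*y + 8)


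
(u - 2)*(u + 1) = u^2 - u - 2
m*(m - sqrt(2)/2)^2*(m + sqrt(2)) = m^4 - 3*m^2/2 + sqrt(2)*m/2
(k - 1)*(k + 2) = k^2 + k - 2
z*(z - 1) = z^2 - z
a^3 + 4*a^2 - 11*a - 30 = (a - 3)*(a + 2)*(a + 5)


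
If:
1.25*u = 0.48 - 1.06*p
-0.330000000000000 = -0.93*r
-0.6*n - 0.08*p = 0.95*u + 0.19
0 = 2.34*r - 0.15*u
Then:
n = -8.27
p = -6.07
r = 0.35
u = 5.54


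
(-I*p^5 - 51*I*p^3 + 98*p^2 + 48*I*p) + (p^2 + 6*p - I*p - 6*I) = -I*p^5 - 51*I*p^3 + 99*p^2 + 6*p + 47*I*p - 6*I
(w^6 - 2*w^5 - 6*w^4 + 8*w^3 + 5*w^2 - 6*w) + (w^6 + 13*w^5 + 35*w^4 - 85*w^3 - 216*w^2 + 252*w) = 2*w^6 + 11*w^5 + 29*w^4 - 77*w^3 - 211*w^2 + 246*w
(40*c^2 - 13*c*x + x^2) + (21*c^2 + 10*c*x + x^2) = 61*c^2 - 3*c*x + 2*x^2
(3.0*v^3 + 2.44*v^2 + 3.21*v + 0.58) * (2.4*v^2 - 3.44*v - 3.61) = 7.2*v^5 - 4.464*v^4 - 11.5196*v^3 - 18.4588*v^2 - 13.5833*v - 2.0938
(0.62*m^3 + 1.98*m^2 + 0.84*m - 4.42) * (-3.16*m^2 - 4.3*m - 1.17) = -1.9592*m^5 - 8.9228*m^4 - 11.8938*m^3 + 8.0386*m^2 + 18.0232*m + 5.1714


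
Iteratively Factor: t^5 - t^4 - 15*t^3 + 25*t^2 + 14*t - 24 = (t - 1)*(t^4 - 15*t^2 + 10*t + 24) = (t - 1)*(t + 4)*(t^3 - 4*t^2 + t + 6) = (t - 2)*(t - 1)*(t + 4)*(t^2 - 2*t - 3) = (t - 3)*(t - 2)*(t - 1)*(t + 4)*(t + 1)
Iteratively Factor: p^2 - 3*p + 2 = (p - 1)*(p - 2)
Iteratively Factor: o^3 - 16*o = (o)*(o^2 - 16) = o*(o + 4)*(o - 4)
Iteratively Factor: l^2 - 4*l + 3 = (l - 3)*(l - 1)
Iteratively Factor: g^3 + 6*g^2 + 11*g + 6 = (g + 3)*(g^2 + 3*g + 2) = (g + 2)*(g + 3)*(g + 1)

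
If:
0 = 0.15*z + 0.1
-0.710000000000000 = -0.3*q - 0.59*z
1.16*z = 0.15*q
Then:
No Solution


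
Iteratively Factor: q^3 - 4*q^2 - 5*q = (q)*(q^2 - 4*q - 5) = q*(q + 1)*(q - 5)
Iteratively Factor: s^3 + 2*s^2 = (s)*(s^2 + 2*s) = s*(s + 2)*(s)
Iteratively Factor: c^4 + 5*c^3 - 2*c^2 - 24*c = (c - 2)*(c^3 + 7*c^2 + 12*c) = c*(c - 2)*(c^2 + 7*c + 12) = c*(c - 2)*(c + 4)*(c + 3)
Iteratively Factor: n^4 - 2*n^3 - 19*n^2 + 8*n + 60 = (n - 2)*(n^3 - 19*n - 30) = (n - 2)*(n + 3)*(n^2 - 3*n - 10) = (n - 2)*(n + 2)*(n + 3)*(n - 5)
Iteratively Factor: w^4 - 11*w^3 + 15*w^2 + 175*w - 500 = (w - 5)*(w^3 - 6*w^2 - 15*w + 100) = (w - 5)^2*(w^2 - w - 20) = (w - 5)^3*(w + 4)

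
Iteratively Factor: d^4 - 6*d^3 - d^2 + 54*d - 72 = (d - 3)*(d^3 - 3*d^2 - 10*d + 24) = (d - 3)*(d - 2)*(d^2 - d - 12) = (d - 4)*(d - 3)*(d - 2)*(d + 3)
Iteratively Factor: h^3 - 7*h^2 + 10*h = (h - 5)*(h^2 - 2*h) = h*(h - 5)*(h - 2)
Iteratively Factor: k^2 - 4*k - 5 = (k - 5)*(k + 1)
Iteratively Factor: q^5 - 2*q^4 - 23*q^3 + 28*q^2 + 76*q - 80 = (q - 2)*(q^4 - 23*q^2 - 18*q + 40) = (q - 2)*(q + 4)*(q^3 - 4*q^2 - 7*q + 10) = (q - 5)*(q - 2)*(q + 4)*(q^2 + q - 2) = (q - 5)*(q - 2)*(q + 2)*(q + 4)*(q - 1)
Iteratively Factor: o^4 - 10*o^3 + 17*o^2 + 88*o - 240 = (o - 4)*(o^3 - 6*o^2 - 7*o + 60) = (o - 5)*(o - 4)*(o^2 - o - 12) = (o - 5)*(o - 4)*(o + 3)*(o - 4)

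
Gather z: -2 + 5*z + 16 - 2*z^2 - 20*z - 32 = -2*z^2 - 15*z - 18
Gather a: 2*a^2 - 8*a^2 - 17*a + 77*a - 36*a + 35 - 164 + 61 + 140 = -6*a^2 + 24*a + 72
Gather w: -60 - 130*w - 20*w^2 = -20*w^2 - 130*w - 60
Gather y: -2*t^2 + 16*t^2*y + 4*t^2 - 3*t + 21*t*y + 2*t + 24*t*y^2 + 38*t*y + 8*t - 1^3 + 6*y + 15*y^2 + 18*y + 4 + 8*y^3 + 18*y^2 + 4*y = 2*t^2 + 7*t + 8*y^3 + y^2*(24*t + 33) + y*(16*t^2 + 59*t + 28) + 3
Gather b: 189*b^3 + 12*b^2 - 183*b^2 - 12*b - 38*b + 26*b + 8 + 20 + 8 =189*b^3 - 171*b^2 - 24*b + 36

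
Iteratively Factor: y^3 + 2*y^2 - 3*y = (y - 1)*(y^2 + 3*y) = (y - 1)*(y + 3)*(y)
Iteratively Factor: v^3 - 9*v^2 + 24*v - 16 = (v - 4)*(v^2 - 5*v + 4) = (v - 4)*(v - 1)*(v - 4)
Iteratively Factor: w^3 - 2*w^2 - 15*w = (w - 5)*(w^2 + 3*w) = (w - 5)*(w + 3)*(w)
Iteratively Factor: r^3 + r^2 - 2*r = (r)*(r^2 + r - 2) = r*(r - 1)*(r + 2)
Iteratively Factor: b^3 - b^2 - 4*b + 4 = (b + 2)*(b^2 - 3*b + 2) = (b - 1)*(b + 2)*(b - 2)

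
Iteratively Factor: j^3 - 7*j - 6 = (j + 1)*(j^2 - j - 6) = (j + 1)*(j + 2)*(j - 3)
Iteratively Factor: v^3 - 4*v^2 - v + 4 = (v - 1)*(v^2 - 3*v - 4) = (v - 1)*(v + 1)*(v - 4)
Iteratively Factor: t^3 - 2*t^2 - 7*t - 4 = (t + 1)*(t^2 - 3*t - 4) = (t + 1)^2*(t - 4)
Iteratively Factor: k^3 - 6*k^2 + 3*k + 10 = (k - 5)*(k^2 - k - 2) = (k - 5)*(k - 2)*(k + 1)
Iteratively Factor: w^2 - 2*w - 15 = (w + 3)*(w - 5)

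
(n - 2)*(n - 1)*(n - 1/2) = n^3 - 7*n^2/2 + 7*n/2 - 1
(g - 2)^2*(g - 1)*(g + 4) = g^4 - g^3 - 12*g^2 + 28*g - 16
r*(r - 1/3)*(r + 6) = r^3 + 17*r^2/3 - 2*r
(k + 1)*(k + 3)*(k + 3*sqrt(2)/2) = k^3 + 3*sqrt(2)*k^2/2 + 4*k^2 + 3*k + 6*sqrt(2)*k + 9*sqrt(2)/2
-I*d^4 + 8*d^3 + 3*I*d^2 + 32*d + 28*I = (d - 2*I)*(d + 2*I)*(d + 7*I)*(-I*d + 1)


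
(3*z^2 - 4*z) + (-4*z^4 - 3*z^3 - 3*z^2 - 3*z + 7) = -4*z^4 - 3*z^3 - 7*z + 7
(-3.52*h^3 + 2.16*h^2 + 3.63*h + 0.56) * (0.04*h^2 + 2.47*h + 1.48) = -0.1408*h^5 - 8.608*h^4 + 0.2708*h^3 + 12.1853*h^2 + 6.7556*h + 0.8288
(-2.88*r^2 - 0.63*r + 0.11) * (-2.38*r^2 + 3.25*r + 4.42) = 6.8544*r^4 - 7.8606*r^3 - 15.0389*r^2 - 2.4271*r + 0.4862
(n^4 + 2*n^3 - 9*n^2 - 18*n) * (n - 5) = n^5 - 3*n^4 - 19*n^3 + 27*n^2 + 90*n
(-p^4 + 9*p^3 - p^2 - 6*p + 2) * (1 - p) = p^5 - 10*p^4 + 10*p^3 + 5*p^2 - 8*p + 2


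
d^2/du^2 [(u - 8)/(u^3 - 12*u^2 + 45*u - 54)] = 6*(u^3 - 22*u^2 + 148*u - 318)/(u^7 - 30*u^6 + 378*u^5 - 2592*u^4 + 10449*u^3 - 24786*u^2 + 32076*u - 17496)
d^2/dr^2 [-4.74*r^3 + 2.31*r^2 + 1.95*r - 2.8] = 4.62 - 28.44*r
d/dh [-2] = 0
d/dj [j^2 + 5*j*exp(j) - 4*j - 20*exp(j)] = 5*j*exp(j) + 2*j - 15*exp(j) - 4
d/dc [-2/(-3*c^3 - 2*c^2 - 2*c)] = 2*(-9*c^2 - 4*c - 2)/(c^2*(3*c^2 + 2*c + 2)^2)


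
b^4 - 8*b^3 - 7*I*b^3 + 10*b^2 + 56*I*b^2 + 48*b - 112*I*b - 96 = (b - 4)^2*(b - 6*I)*(b - I)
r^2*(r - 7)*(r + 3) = r^4 - 4*r^3 - 21*r^2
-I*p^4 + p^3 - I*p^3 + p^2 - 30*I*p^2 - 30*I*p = p*(p - 5*I)*(p + 6*I)*(-I*p - I)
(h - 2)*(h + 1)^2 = h^3 - 3*h - 2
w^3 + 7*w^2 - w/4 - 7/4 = (w - 1/2)*(w + 1/2)*(w + 7)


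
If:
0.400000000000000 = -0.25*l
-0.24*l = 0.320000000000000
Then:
No Solution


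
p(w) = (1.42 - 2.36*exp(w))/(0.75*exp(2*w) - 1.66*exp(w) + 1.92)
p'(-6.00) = 0.00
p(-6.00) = 0.74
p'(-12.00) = 0.00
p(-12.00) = 0.74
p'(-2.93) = -0.04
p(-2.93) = 0.71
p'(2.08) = 0.56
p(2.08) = -0.48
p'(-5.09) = -0.00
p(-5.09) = 0.74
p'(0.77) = 0.95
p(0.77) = -2.01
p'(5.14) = 0.02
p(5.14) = -0.02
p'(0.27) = -2.37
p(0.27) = -1.62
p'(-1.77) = -0.15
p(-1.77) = 0.61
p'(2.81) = 0.23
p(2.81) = -0.21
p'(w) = (1.42 - 2.36*exp(w))*(-1.5*exp(2*w) + 1.66*exp(w))/(0.75*exp(2*w) - 1.66*exp(w) + 1.92)^2 - 2.36*exp(w)/(0.75*exp(2*w) - 1.66*exp(w) + 1.92) = (1.77*exp(2*w) - 2.13*exp(w) - 2.174)*exp(w)/(0.5625*exp(4*w) - 2.49*exp(3*w) + 5.6356*exp(2*w) - 6.3744*exp(w) + 3.6864)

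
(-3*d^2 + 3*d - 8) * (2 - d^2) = 3*d^4 - 3*d^3 + 2*d^2 + 6*d - 16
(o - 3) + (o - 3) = 2*o - 6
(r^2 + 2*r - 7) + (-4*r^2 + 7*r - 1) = -3*r^2 + 9*r - 8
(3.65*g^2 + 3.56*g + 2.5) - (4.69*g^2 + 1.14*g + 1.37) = -1.04*g^2 + 2.42*g + 1.13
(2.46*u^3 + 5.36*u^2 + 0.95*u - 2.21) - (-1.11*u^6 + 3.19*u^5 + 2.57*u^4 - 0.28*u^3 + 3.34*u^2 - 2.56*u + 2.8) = 1.11*u^6 - 3.19*u^5 - 2.57*u^4 + 2.74*u^3 + 2.02*u^2 + 3.51*u - 5.01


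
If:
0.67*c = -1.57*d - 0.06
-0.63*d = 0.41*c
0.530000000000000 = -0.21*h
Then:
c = 0.17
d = -0.11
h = -2.52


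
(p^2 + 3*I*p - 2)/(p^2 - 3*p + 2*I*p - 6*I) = (p + I)/(p - 3)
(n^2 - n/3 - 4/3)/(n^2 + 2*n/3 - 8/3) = (n + 1)/(n + 2)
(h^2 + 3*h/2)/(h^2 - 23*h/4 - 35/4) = 2*h*(2*h + 3)/(4*h^2 - 23*h - 35)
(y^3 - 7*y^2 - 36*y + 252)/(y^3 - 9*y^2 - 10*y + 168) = (y + 6)/(y + 4)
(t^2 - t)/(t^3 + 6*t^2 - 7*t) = 1/(t + 7)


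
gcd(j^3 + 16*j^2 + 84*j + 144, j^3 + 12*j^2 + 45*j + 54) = j + 6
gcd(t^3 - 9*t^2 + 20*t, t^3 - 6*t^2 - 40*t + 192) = t - 4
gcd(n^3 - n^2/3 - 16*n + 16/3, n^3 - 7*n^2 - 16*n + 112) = n^2 - 16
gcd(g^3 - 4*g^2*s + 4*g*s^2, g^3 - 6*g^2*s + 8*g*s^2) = -g^2 + 2*g*s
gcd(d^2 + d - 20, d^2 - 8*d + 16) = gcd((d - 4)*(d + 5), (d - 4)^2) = d - 4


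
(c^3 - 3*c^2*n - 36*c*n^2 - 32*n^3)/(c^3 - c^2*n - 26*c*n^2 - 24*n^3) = (c - 8*n)/(c - 6*n)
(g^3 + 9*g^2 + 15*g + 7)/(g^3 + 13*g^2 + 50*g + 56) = (g^2 + 2*g + 1)/(g^2 + 6*g + 8)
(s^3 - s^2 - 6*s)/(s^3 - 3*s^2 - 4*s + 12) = s/(s - 2)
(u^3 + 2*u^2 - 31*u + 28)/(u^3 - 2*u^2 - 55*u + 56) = (u - 4)/(u - 8)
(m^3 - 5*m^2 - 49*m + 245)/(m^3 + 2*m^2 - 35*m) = (m - 7)/m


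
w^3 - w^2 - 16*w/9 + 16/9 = (w - 4/3)*(w - 1)*(w + 4/3)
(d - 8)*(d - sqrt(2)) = d^2 - 8*d - sqrt(2)*d + 8*sqrt(2)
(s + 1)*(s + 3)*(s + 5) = s^3 + 9*s^2 + 23*s + 15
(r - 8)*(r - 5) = r^2 - 13*r + 40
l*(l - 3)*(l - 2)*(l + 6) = l^4 + l^3 - 24*l^2 + 36*l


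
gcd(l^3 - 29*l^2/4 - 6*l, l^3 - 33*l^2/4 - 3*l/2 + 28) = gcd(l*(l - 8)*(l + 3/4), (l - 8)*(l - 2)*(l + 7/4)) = l - 8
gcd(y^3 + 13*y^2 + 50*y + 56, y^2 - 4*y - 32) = y + 4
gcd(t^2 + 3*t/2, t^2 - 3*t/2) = t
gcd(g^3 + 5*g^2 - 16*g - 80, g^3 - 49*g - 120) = g + 5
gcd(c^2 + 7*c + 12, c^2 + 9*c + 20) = c + 4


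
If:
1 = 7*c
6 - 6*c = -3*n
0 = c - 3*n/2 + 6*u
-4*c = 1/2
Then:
No Solution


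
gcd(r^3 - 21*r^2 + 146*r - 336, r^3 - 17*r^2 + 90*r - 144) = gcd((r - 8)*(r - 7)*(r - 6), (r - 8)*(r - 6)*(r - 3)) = r^2 - 14*r + 48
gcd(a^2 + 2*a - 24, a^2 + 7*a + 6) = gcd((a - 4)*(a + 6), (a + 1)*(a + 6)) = a + 6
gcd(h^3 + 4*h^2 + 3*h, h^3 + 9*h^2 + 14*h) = h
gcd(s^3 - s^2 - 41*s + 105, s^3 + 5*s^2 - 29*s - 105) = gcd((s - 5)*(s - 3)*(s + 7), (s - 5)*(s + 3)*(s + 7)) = s^2 + 2*s - 35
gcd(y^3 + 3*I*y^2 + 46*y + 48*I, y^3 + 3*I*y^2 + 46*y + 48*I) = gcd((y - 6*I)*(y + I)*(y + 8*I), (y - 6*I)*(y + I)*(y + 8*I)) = y^3 + 3*I*y^2 + 46*y + 48*I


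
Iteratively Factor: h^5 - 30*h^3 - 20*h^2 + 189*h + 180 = (h - 5)*(h^4 + 5*h^3 - 5*h^2 - 45*h - 36) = (h - 5)*(h - 3)*(h^3 + 8*h^2 + 19*h + 12) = (h - 5)*(h - 3)*(h + 4)*(h^2 + 4*h + 3) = (h - 5)*(h - 3)*(h + 3)*(h + 4)*(h + 1)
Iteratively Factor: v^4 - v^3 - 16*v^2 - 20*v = (v)*(v^3 - v^2 - 16*v - 20) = v*(v + 2)*(v^2 - 3*v - 10) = v*(v - 5)*(v + 2)*(v + 2)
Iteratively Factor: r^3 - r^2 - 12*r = (r)*(r^2 - r - 12) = r*(r + 3)*(r - 4)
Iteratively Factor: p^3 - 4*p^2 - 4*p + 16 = (p - 4)*(p^2 - 4) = (p - 4)*(p + 2)*(p - 2)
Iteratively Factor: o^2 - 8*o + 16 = (o - 4)*(o - 4)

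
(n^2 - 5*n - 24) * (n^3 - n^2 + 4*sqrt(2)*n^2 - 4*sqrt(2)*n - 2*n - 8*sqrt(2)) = n^5 - 6*n^4 + 4*sqrt(2)*n^4 - 24*sqrt(2)*n^3 - 21*n^3 - 84*sqrt(2)*n^2 + 34*n^2 + 48*n + 136*sqrt(2)*n + 192*sqrt(2)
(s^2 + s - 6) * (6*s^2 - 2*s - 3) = 6*s^4 + 4*s^3 - 41*s^2 + 9*s + 18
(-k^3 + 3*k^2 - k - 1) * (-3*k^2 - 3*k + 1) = 3*k^5 - 6*k^4 - 7*k^3 + 9*k^2 + 2*k - 1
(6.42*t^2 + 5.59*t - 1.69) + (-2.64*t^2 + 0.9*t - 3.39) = 3.78*t^2 + 6.49*t - 5.08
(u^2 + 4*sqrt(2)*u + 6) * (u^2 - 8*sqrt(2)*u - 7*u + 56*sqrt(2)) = u^4 - 7*u^3 - 4*sqrt(2)*u^3 - 58*u^2 + 28*sqrt(2)*u^2 - 48*sqrt(2)*u + 406*u + 336*sqrt(2)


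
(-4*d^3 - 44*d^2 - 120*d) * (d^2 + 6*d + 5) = -4*d^5 - 68*d^4 - 404*d^3 - 940*d^2 - 600*d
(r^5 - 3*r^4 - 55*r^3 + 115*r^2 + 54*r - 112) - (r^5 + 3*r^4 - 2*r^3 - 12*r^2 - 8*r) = -6*r^4 - 53*r^3 + 127*r^2 + 62*r - 112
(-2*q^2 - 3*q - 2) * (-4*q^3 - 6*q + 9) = 8*q^5 + 12*q^4 + 20*q^3 - 15*q - 18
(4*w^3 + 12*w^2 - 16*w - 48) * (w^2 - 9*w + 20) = 4*w^5 - 24*w^4 - 44*w^3 + 336*w^2 + 112*w - 960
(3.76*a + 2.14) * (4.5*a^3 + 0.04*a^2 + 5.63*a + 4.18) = 16.92*a^4 + 9.7804*a^3 + 21.2544*a^2 + 27.765*a + 8.9452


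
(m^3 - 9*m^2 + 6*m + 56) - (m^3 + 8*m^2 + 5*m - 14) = -17*m^2 + m + 70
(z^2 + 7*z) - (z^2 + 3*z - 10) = 4*z + 10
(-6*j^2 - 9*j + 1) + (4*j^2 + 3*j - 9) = -2*j^2 - 6*j - 8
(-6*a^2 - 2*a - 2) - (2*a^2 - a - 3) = -8*a^2 - a + 1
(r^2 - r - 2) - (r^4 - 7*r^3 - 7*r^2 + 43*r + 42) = -r^4 + 7*r^3 + 8*r^2 - 44*r - 44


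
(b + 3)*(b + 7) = b^2 + 10*b + 21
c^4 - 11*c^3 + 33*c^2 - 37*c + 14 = (c - 7)*(c - 2)*(c - 1)^2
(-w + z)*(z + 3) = -w*z - 3*w + z^2 + 3*z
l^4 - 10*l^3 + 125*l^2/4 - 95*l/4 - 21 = (l - 4)*(l - 7/2)*(l - 3)*(l + 1/2)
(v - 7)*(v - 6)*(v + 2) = v^3 - 11*v^2 + 16*v + 84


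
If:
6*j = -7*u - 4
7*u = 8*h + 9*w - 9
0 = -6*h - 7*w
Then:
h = -7*w/6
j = w/18 + 5/6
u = -w/21 - 9/7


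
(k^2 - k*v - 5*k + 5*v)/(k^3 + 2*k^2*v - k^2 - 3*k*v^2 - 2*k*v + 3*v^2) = (k - 5)/(k^2 + 3*k*v - k - 3*v)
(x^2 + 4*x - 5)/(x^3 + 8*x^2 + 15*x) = (x - 1)/(x*(x + 3))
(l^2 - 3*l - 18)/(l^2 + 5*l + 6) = (l - 6)/(l + 2)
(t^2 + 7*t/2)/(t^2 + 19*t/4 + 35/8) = 4*t/(4*t + 5)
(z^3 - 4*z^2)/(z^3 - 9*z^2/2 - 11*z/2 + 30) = 2*z^2/(2*z^2 - z - 15)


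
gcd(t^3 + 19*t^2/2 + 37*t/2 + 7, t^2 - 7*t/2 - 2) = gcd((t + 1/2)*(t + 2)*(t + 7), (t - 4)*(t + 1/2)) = t + 1/2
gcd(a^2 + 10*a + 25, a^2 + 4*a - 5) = a + 5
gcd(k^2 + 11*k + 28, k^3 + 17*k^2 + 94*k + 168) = k^2 + 11*k + 28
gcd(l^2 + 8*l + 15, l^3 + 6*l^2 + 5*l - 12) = l + 3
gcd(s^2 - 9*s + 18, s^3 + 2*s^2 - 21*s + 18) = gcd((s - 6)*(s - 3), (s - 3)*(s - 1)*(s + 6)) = s - 3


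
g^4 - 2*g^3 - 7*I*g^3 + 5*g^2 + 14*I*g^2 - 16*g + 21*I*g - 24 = (g - 3)*(g + 1)*(g - 8*I)*(g + I)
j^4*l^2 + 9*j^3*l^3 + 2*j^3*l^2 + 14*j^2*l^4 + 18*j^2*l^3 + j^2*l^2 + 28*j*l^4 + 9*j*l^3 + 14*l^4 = (j + 2*l)*(j + 7*l)*(j*l + l)^2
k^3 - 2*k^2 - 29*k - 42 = (k - 7)*(k + 2)*(k + 3)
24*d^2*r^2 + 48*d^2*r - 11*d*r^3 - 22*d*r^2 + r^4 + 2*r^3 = r*(-8*d + r)*(-3*d + r)*(r + 2)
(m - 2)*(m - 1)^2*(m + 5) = m^4 + m^3 - 15*m^2 + 23*m - 10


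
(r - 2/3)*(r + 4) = r^2 + 10*r/3 - 8/3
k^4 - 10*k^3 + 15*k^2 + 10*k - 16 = (k - 8)*(k - 2)*(k - 1)*(k + 1)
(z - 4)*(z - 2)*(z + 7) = z^3 + z^2 - 34*z + 56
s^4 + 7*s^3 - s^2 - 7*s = s*(s - 1)*(s + 1)*(s + 7)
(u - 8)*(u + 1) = u^2 - 7*u - 8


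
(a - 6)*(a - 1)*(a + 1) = a^3 - 6*a^2 - a + 6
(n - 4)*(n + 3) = n^2 - n - 12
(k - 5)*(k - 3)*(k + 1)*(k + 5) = k^4 - 2*k^3 - 28*k^2 + 50*k + 75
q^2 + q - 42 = (q - 6)*(q + 7)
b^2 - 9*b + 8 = (b - 8)*(b - 1)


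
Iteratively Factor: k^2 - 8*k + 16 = (k - 4)*(k - 4)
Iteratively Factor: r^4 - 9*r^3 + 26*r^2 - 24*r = (r - 2)*(r^3 - 7*r^2 + 12*r) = r*(r - 2)*(r^2 - 7*r + 12) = r*(r - 4)*(r - 2)*(r - 3)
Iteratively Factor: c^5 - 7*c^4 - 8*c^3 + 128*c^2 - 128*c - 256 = (c - 4)*(c^4 - 3*c^3 - 20*c^2 + 48*c + 64) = (c - 4)^2*(c^3 + c^2 - 16*c - 16) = (c - 4)^2*(c + 4)*(c^2 - 3*c - 4) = (c - 4)^2*(c + 1)*(c + 4)*(c - 4)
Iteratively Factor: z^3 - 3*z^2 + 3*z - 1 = (z - 1)*(z^2 - 2*z + 1) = (z - 1)^2*(z - 1)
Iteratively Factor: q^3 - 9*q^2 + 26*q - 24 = (q - 4)*(q^2 - 5*q + 6) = (q - 4)*(q - 2)*(q - 3)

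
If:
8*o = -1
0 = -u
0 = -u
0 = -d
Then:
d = 0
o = -1/8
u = 0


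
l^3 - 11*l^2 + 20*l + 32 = (l - 8)*(l - 4)*(l + 1)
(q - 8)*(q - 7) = q^2 - 15*q + 56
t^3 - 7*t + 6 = (t - 2)*(t - 1)*(t + 3)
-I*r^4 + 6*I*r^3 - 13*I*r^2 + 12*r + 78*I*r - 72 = (r - 6)*(r - 4*I)*(r + 3*I)*(-I*r + 1)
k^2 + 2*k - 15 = (k - 3)*(k + 5)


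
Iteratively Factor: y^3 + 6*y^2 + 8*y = (y)*(y^2 + 6*y + 8) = y*(y + 2)*(y + 4)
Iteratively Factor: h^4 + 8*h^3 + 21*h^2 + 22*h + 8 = (h + 1)*(h^3 + 7*h^2 + 14*h + 8) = (h + 1)*(h + 2)*(h^2 + 5*h + 4) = (h + 1)^2*(h + 2)*(h + 4)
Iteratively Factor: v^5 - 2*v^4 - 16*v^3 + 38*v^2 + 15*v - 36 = (v + 4)*(v^4 - 6*v^3 + 8*v^2 + 6*v - 9) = (v - 3)*(v + 4)*(v^3 - 3*v^2 - v + 3) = (v - 3)^2*(v + 4)*(v^2 - 1) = (v - 3)^2*(v + 1)*(v + 4)*(v - 1)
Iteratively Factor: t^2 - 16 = (t - 4)*(t + 4)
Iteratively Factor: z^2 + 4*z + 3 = (z + 3)*(z + 1)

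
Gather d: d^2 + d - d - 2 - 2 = d^2 - 4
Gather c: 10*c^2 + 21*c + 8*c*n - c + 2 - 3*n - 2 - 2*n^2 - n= 10*c^2 + c*(8*n + 20) - 2*n^2 - 4*n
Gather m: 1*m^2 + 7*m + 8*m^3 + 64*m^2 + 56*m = 8*m^3 + 65*m^2 + 63*m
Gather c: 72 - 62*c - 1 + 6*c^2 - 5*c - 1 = 6*c^2 - 67*c + 70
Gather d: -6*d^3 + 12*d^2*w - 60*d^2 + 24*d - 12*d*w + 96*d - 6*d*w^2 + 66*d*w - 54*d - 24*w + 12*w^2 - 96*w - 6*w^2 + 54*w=-6*d^3 + d^2*(12*w - 60) + d*(-6*w^2 + 54*w + 66) + 6*w^2 - 66*w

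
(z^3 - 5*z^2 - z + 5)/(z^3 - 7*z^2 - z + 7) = (z - 5)/(z - 7)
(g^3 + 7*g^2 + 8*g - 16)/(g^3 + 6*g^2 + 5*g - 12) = (g + 4)/(g + 3)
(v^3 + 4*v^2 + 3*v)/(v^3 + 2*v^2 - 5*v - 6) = v/(v - 2)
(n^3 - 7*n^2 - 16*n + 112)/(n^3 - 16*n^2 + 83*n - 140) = (n + 4)/(n - 5)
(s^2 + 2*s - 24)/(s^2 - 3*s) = (s^2 + 2*s - 24)/(s*(s - 3))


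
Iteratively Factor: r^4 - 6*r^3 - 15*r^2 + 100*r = (r)*(r^3 - 6*r^2 - 15*r + 100) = r*(r - 5)*(r^2 - r - 20) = r*(r - 5)^2*(r + 4)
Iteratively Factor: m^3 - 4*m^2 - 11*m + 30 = (m - 5)*(m^2 + m - 6) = (m - 5)*(m - 2)*(m + 3)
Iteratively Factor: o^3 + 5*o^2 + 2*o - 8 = (o + 4)*(o^2 + o - 2) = (o + 2)*(o + 4)*(o - 1)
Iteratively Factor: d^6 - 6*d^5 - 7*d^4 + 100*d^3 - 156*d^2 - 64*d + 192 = (d - 2)*(d^5 - 4*d^4 - 15*d^3 + 70*d^2 - 16*d - 96) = (d - 3)*(d - 2)*(d^4 - d^3 - 18*d^2 + 16*d + 32) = (d - 3)*(d - 2)^2*(d^3 + d^2 - 16*d - 16) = (d - 3)*(d - 2)^2*(d + 4)*(d^2 - 3*d - 4) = (d - 4)*(d - 3)*(d - 2)^2*(d + 4)*(d + 1)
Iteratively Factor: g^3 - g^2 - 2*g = (g)*(g^2 - g - 2) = g*(g + 1)*(g - 2)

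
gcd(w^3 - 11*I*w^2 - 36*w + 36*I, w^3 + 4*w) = w - 2*I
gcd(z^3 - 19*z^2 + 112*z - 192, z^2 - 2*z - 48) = z - 8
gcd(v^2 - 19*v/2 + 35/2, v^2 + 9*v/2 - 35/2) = v - 5/2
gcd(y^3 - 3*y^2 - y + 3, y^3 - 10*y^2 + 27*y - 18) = y^2 - 4*y + 3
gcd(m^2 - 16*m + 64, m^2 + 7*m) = 1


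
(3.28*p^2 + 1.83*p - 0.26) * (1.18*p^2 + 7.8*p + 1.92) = 3.8704*p^4 + 27.7434*p^3 + 20.2648*p^2 + 1.4856*p - 0.4992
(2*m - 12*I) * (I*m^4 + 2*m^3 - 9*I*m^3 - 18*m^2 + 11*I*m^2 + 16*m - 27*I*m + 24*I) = 2*I*m^5 + 16*m^4 - 18*I*m^4 - 144*m^3 - 2*I*m^3 + 164*m^2 + 162*I*m^2 - 324*m - 144*I*m + 288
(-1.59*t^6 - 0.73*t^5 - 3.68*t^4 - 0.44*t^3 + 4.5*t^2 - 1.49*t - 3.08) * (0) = 0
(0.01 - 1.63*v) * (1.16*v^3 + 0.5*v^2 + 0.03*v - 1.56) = -1.8908*v^4 - 0.8034*v^3 - 0.0439*v^2 + 2.5431*v - 0.0156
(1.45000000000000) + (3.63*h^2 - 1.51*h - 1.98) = 3.63*h^2 - 1.51*h - 0.53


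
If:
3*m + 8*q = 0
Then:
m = -8*q/3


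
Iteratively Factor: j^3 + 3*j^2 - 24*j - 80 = (j + 4)*(j^2 - j - 20) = (j - 5)*(j + 4)*(j + 4)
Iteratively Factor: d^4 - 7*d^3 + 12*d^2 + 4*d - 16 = (d - 4)*(d^3 - 3*d^2 + 4) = (d - 4)*(d + 1)*(d^2 - 4*d + 4) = (d - 4)*(d - 2)*(d + 1)*(d - 2)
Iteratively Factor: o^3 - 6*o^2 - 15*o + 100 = (o - 5)*(o^2 - o - 20) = (o - 5)*(o + 4)*(o - 5)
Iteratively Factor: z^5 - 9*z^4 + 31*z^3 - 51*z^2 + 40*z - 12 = (z - 1)*(z^4 - 8*z^3 + 23*z^2 - 28*z + 12) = (z - 2)*(z - 1)*(z^3 - 6*z^2 + 11*z - 6) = (z - 2)*(z - 1)^2*(z^2 - 5*z + 6) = (z - 2)^2*(z - 1)^2*(z - 3)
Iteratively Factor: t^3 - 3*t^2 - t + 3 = (t + 1)*(t^2 - 4*t + 3) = (t - 1)*(t + 1)*(t - 3)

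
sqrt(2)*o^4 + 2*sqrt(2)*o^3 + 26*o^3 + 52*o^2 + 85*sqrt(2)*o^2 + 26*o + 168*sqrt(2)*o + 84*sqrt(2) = (o + 1)*(o + 6*sqrt(2))*(o + 7*sqrt(2))*(sqrt(2)*o + sqrt(2))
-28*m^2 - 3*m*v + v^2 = (-7*m + v)*(4*m + v)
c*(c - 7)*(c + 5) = c^3 - 2*c^2 - 35*c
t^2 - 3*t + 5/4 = (t - 5/2)*(t - 1/2)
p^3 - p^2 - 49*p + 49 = (p - 7)*(p - 1)*(p + 7)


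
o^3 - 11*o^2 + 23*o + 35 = (o - 7)*(o - 5)*(o + 1)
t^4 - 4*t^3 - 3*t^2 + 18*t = t*(t - 3)^2*(t + 2)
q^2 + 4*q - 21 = (q - 3)*(q + 7)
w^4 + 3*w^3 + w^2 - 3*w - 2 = (w - 1)*(w + 1)^2*(w + 2)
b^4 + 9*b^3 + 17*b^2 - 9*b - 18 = (b - 1)*(b + 1)*(b + 3)*(b + 6)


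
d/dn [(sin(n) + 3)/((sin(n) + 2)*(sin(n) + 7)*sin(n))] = -2*(sin(n)^3 + 9*sin(n)^2 + 27*sin(n) + 21)*cos(n)/((sin(n) + 2)^2*(sin(n) + 7)^2*sin(n)^2)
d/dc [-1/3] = 0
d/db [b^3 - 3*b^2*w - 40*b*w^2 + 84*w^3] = 3*b^2 - 6*b*w - 40*w^2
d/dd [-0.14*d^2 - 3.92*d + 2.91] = -0.28*d - 3.92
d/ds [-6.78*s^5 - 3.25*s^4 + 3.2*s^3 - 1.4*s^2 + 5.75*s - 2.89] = -33.9*s^4 - 13.0*s^3 + 9.6*s^2 - 2.8*s + 5.75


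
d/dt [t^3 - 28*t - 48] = 3*t^2 - 28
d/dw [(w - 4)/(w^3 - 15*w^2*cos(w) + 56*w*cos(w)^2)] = (w*(w^2 - 15*w*cos(w) + 56*cos(w)^2) + (4 - w)*(15*w^2*sin(w) + 3*w^2 - 56*w*sin(2*w) - 30*w*cos(w) + 56*cos(w)^2))/(w^2*(w - 8*cos(w))^2*(w - 7*cos(w))^2)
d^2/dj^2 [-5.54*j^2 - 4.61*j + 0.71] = -11.0800000000000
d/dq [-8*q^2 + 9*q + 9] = 9 - 16*q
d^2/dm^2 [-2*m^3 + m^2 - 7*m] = 2 - 12*m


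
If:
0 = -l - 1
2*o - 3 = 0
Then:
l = -1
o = 3/2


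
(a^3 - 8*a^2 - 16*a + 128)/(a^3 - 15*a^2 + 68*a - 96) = (a + 4)/(a - 3)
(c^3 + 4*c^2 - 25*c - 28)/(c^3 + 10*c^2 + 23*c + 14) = (c - 4)/(c + 2)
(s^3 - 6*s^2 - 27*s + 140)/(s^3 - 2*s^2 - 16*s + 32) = (s^2 - 2*s - 35)/(s^2 + 2*s - 8)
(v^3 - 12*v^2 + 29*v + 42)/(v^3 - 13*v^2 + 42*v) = (v + 1)/v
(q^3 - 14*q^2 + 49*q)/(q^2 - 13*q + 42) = q*(q - 7)/(q - 6)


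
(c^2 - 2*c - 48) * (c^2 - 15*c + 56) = c^4 - 17*c^3 + 38*c^2 + 608*c - 2688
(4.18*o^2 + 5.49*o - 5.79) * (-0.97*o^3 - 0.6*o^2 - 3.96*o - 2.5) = -4.0546*o^5 - 7.8333*o^4 - 14.2305*o^3 - 28.7164*o^2 + 9.2034*o + 14.475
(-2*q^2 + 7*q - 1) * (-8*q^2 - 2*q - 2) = 16*q^4 - 52*q^3 - 2*q^2 - 12*q + 2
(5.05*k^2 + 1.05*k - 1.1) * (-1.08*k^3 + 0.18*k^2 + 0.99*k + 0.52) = -5.454*k^5 - 0.225*k^4 + 6.3765*k^3 + 3.4675*k^2 - 0.543*k - 0.572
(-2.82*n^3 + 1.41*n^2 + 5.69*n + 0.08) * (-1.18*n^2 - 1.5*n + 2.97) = 3.3276*n^5 + 2.5662*n^4 - 17.2046*n^3 - 4.4417*n^2 + 16.7793*n + 0.2376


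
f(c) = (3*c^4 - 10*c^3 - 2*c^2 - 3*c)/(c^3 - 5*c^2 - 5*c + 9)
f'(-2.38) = -3.03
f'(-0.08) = -0.30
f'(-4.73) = 2.32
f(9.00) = 42.38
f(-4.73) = -13.67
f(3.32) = 1.28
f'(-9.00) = 2.77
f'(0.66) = -7.66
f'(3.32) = -3.78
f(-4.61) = -13.39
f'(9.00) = 0.03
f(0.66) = -1.35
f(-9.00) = -24.85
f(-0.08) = 0.02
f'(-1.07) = -9.31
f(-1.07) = 2.31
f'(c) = (-3*c^2 + 10*c + 5)*(3*c^4 - 10*c^3 - 2*c^2 - 3*c)/(c^3 - 5*c^2 - 5*c + 9)^2 + (12*c^3 - 30*c^2 - 4*c - 3)/(c^3 - 5*c^2 - 5*c + 9)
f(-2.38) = -10.85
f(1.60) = 4.05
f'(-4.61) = 2.29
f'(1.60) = -2.20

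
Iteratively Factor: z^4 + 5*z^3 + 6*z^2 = (z)*(z^3 + 5*z^2 + 6*z) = z*(z + 2)*(z^2 + 3*z) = z*(z + 2)*(z + 3)*(z)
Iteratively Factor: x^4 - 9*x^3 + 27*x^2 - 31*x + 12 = (x - 1)*(x^3 - 8*x^2 + 19*x - 12) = (x - 1)^2*(x^2 - 7*x + 12) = (x - 3)*(x - 1)^2*(x - 4)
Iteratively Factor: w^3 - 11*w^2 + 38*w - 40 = (w - 5)*(w^2 - 6*w + 8) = (w - 5)*(w - 4)*(w - 2)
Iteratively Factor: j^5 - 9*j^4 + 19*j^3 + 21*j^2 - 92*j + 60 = (j - 5)*(j^4 - 4*j^3 - j^2 + 16*j - 12) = (j - 5)*(j - 1)*(j^3 - 3*j^2 - 4*j + 12) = (j - 5)*(j - 1)*(j + 2)*(j^2 - 5*j + 6) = (j - 5)*(j - 2)*(j - 1)*(j + 2)*(j - 3)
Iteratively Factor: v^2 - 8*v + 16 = (v - 4)*(v - 4)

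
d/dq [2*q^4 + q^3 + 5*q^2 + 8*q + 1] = 8*q^3 + 3*q^2 + 10*q + 8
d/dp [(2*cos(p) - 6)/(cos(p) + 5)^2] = 2*(cos(p) - 11)*sin(p)/(cos(p) + 5)^3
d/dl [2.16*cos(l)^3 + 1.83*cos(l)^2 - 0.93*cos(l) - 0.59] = (-6.48*cos(l)^2 - 3.66*cos(l) + 0.93)*sin(l)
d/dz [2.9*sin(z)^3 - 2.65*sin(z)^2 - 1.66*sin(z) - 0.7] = (8.7*sin(z)^2 - 5.3*sin(z) - 1.66)*cos(z)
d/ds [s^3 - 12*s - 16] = 3*s^2 - 12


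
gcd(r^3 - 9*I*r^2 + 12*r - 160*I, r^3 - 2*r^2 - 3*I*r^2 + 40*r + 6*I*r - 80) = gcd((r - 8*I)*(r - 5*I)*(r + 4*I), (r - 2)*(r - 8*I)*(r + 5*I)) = r - 8*I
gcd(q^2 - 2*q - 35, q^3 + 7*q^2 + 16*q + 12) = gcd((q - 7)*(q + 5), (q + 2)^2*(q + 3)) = 1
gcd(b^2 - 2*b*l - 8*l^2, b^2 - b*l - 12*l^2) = b - 4*l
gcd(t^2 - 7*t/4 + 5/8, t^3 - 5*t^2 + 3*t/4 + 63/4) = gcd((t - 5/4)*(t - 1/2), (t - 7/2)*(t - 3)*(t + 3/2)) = 1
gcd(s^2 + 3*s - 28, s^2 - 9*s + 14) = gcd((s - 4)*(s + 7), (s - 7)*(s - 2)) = 1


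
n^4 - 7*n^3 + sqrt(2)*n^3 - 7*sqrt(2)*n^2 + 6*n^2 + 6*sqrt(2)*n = n*(n - 6)*(n - 1)*(n + sqrt(2))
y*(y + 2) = y^2 + 2*y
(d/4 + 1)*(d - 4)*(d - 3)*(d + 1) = d^4/4 - d^3/2 - 19*d^2/4 + 8*d + 12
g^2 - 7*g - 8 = (g - 8)*(g + 1)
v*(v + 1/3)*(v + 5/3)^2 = v^4 + 11*v^3/3 + 35*v^2/9 + 25*v/27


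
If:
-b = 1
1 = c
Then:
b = -1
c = 1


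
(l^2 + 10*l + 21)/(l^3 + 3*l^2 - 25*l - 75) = (l + 7)/(l^2 - 25)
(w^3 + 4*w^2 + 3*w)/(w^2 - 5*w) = (w^2 + 4*w + 3)/(w - 5)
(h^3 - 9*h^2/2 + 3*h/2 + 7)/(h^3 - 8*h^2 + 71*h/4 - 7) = 2*(h^2 - h - 2)/(2*h^2 - 9*h + 4)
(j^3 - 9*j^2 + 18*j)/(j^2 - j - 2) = j*(-j^2 + 9*j - 18)/(-j^2 + j + 2)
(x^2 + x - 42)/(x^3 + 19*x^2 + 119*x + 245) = (x - 6)/(x^2 + 12*x + 35)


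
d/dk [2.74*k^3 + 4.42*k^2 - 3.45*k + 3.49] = 8.22*k^2 + 8.84*k - 3.45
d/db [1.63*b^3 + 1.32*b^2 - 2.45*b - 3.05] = 4.89*b^2 + 2.64*b - 2.45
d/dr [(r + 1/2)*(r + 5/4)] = 2*r + 7/4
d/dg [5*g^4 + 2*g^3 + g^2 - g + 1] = 20*g^3 + 6*g^2 + 2*g - 1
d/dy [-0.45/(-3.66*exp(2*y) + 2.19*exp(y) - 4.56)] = (0.9855 - 3.294*exp(y))*exp(y)/(3.66*exp(2*y) - 2.19*exp(y) + 4.56)^2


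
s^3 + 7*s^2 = s^2*(s + 7)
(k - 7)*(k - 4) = k^2 - 11*k + 28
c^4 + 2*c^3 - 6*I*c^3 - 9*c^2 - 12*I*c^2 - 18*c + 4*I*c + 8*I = (c + 2)*(c - 4*I)*(c - I)^2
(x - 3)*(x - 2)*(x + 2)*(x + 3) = x^4 - 13*x^2 + 36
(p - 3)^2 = p^2 - 6*p + 9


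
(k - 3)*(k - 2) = k^2 - 5*k + 6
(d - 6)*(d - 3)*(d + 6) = d^3 - 3*d^2 - 36*d + 108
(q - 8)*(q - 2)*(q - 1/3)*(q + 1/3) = q^4 - 10*q^3 + 143*q^2/9 + 10*q/9 - 16/9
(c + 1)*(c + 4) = c^2 + 5*c + 4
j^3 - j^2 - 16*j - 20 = (j - 5)*(j + 2)^2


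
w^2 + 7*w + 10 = (w + 2)*(w + 5)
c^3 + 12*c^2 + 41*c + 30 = (c + 1)*(c + 5)*(c + 6)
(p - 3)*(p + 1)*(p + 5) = p^3 + 3*p^2 - 13*p - 15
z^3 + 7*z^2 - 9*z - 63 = (z - 3)*(z + 3)*(z + 7)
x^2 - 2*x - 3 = (x - 3)*(x + 1)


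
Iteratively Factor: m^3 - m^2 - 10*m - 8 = (m + 2)*(m^2 - 3*m - 4) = (m + 1)*(m + 2)*(m - 4)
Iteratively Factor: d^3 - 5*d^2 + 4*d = (d)*(d^2 - 5*d + 4) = d*(d - 4)*(d - 1)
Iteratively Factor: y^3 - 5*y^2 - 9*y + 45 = (y - 3)*(y^2 - 2*y - 15) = (y - 3)*(y + 3)*(y - 5)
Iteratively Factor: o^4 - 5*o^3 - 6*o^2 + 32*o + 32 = (o + 2)*(o^3 - 7*o^2 + 8*o + 16) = (o - 4)*(o + 2)*(o^2 - 3*o - 4) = (o - 4)^2*(o + 2)*(o + 1)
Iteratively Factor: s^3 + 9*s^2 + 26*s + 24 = (s + 2)*(s^2 + 7*s + 12) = (s + 2)*(s + 4)*(s + 3)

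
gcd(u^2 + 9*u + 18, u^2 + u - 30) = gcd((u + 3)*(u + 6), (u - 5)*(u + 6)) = u + 6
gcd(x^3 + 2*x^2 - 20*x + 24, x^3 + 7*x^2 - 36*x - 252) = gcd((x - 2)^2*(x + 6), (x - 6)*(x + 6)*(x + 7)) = x + 6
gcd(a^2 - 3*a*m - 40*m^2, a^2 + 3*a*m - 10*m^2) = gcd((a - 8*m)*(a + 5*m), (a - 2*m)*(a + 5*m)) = a + 5*m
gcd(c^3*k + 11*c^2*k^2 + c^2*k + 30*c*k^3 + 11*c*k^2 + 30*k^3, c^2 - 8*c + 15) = 1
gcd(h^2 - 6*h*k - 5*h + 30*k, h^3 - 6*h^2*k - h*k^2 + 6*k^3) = h - 6*k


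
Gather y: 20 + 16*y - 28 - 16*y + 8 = 0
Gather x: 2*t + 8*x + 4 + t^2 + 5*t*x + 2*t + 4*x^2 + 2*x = t^2 + 4*t + 4*x^2 + x*(5*t + 10) + 4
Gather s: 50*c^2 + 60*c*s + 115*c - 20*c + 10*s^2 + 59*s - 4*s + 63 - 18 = 50*c^2 + 95*c + 10*s^2 + s*(60*c + 55) + 45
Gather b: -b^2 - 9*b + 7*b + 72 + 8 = -b^2 - 2*b + 80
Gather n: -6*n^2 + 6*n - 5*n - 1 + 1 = -6*n^2 + n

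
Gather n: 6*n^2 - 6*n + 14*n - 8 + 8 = 6*n^2 + 8*n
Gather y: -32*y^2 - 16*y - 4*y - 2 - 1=-32*y^2 - 20*y - 3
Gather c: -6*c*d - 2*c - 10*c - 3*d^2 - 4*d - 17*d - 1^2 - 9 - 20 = c*(-6*d - 12) - 3*d^2 - 21*d - 30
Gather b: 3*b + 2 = 3*b + 2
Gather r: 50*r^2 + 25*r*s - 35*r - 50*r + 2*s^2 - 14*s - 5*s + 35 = 50*r^2 + r*(25*s - 85) + 2*s^2 - 19*s + 35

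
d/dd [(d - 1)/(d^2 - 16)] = (d^2 - 2*d*(d - 1) - 16)/(d^2 - 16)^2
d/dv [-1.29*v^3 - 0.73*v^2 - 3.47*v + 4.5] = -3.87*v^2 - 1.46*v - 3.47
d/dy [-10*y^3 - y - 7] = -30*y^2 - 1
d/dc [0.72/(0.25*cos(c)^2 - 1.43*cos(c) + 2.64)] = (0.36*cos(c) - 1.0296)*sin(c)/(0.25*cos(c)^2 - 1.43*cos(c) + 2.64)^2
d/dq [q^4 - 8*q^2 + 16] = 4*q*(q^2 - 4)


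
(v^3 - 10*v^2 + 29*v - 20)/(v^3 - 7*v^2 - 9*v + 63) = (v^3 - 10*v^2 + 29*v - 20)/(v^3 - 7*v^2 - 9*v + 63)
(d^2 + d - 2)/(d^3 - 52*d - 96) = (d - 1)/(d^2 - 2*d - 48)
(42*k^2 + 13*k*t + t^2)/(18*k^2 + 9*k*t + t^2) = (7*k + t)/(3*k + t)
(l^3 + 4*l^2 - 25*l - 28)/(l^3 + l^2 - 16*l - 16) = (l + 7)/(l + 4)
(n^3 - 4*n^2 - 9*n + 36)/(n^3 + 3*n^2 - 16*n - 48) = (n - 3)/(n + 4)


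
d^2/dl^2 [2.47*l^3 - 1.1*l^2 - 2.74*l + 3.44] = 14.82*l - 2.2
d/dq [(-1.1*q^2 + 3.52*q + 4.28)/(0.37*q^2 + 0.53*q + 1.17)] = (-1.8854*q^2 - 5.7412*q + 1.85)/(0.1369*q^4 + 0.3922*q^3 + 1.1467*q^2 + 1.2402*q + 1.3689)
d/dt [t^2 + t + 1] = 2*t + 1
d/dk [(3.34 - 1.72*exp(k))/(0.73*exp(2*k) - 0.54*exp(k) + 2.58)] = (1.2556*exp(2*k) - 4.8764*exp(k) - 2.634)*exp(k)/(0.5329*exp(4*k) - 0.7884*exp(3*k) + 4.0584*exp(2*k) - 2.7864*exp(k) + 6.6564)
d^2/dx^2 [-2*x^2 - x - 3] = -4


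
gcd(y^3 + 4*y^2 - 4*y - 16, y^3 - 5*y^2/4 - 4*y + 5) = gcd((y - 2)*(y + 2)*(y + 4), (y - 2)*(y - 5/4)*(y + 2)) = y^2 - 4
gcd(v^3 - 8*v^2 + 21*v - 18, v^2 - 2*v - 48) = 1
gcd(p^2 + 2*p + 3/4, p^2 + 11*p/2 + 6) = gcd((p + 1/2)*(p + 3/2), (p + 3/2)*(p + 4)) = p + 3/2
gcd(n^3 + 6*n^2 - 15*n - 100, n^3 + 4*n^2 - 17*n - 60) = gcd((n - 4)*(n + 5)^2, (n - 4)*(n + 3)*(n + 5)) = n^2 + n - 20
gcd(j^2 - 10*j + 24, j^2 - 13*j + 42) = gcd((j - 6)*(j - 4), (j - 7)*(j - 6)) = j - 6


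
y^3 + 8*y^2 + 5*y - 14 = (y - 1)*(y + 2)*(y + 7)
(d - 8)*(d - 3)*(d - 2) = d^3 - 13*d^2 + 46*d - 48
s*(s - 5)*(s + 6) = s^3 + s^2 - 30*s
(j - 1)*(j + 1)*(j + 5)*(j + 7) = j^4 + 12*j^3 + 34*j^2 - 12*j - 35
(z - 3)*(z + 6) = z^2 + 3*z - 18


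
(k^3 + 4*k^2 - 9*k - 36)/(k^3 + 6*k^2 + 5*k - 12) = (k - 3)/(k - 1)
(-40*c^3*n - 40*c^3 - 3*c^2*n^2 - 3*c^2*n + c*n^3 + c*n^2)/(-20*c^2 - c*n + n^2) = c*(40*c^2*n + 40*c^2 + 3*c*n^2 + 3*c*n - n^3 - n^2)/(20*c^2 + c*n - n^2)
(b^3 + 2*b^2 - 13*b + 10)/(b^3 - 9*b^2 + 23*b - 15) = (b^2 + 3*b - 10)/(b^2 - 8*b + 15)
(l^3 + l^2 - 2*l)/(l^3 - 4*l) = (l - 1)/(l - 2)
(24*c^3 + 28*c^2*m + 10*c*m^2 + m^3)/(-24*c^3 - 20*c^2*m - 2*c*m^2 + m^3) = (-6*c - m)/(6*c - m)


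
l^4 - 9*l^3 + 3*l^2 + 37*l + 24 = (l - 8)*(l - 3)*(l + 1)^2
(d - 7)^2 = d^2 - 14*d + 49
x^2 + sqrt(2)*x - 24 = (x - 3*sqrt(2))*(x + 4*sqrt(2))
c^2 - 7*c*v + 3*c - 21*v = (c + 3)*(c - 7*v)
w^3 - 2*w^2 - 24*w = w*(w - 6)*(w + 4)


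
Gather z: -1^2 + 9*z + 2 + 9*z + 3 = 18*z + 4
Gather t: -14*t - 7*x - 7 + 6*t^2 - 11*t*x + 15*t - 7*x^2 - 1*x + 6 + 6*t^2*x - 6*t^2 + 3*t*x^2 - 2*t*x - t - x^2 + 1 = 6*t^2*x + t*(3*x^2 - 13*x) - 8*x^2 - 8*x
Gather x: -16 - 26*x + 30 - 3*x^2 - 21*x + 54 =-3*x^2 - 47*x + 68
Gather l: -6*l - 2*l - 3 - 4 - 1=-8*l - 8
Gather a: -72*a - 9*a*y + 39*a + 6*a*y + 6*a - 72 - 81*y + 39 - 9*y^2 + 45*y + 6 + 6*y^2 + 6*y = a*(-3*y - 27) - 3*y^2 - 30*y - 27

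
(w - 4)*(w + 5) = w^2 + w - 20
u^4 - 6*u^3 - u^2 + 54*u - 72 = (u - 4)*(u - 3)*(u - 2)*(u + 3)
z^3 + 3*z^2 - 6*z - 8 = (z - 2)*(z + 1)*(z + 4)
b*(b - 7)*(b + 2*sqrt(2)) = b^3 - 7*b^2 + 2*sqrt(2)*b^2 - 14*sqrt(2)*b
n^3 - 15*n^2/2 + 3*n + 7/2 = (n - 7)*(n - 1)*(n + 1/2)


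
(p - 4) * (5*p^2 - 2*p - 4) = 5*p^3 - 22*p^2 + 4*p + 16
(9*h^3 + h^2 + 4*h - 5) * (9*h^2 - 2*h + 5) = 81*h^5 - 9*h^4 + 79*h^3 - 48*h^2 + 30*h - 25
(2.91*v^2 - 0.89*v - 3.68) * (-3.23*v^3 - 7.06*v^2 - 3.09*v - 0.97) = -9.3993*v^5 - 17.6699*v^4 + 9.1779*v^3 + 25.9082*v^2 + 12.2345*v + 3.5696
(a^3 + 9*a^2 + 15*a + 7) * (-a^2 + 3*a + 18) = -a^5 - 6*a^4 + 30*a^3 + 200*a^2 + 291*a + 126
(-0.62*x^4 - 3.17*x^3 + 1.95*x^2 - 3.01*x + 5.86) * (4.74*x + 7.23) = -2.9388*x^5 - 19.5084*x^4 - 13.6761*x^3 - 0.168899999999999*x^2 + 6.0141*x + 42.3678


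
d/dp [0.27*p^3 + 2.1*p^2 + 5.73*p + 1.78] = 0.81*p^2 + 4.2*p + 5.73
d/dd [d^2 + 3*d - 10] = 2*d + 3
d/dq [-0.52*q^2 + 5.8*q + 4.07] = 5.8 - 1.04*q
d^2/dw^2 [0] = 0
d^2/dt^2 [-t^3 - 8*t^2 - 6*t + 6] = -6*t - 16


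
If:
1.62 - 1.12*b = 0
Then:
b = 1.45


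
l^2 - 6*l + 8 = (l - 4)*(l - 2)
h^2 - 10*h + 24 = (h - 6)*(h - 4)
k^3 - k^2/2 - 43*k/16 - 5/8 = (k - 2)*(k + 1/4)*(k + 5/4)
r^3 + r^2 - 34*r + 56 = (r - 4)*(r - 2)*(r + 7)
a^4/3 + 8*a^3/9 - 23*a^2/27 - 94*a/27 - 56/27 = (a/3 + 1/3)*(a - 2)*(a + 4/3)*(a + 7/3)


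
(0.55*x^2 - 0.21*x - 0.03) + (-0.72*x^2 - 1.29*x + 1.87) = -0.17*x^2 - 1.5*x + 1.84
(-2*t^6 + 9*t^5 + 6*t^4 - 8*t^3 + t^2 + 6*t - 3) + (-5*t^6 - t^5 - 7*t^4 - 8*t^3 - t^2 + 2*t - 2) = -7*t^6 + 8*t^5 - t^4 - 16*t^3 + 8*t - 5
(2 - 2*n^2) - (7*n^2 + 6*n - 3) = -9*n^2 - 6*n + 5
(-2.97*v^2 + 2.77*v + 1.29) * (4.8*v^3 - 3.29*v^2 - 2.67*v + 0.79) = -14.256*v^5 + 23.0673*v^4 + 5.0086*v^3 - 13.9863*v^2 - 1.256*v + 1.0191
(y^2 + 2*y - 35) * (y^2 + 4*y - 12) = y^4 + 6*y^3 - 39*y^2 - 164*y + 420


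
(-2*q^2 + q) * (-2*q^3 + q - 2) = 4*q^5 - 2*q^4 - 2*q^3 + 5*q^2 - 2*q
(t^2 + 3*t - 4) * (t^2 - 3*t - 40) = t^4 - 53*t^2 - 108*t + 160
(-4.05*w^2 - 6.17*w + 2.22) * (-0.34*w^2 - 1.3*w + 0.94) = 1.377*w^4 + 7.3628*w^3 + 3.4592*w^2 - 8.6858*w + 2.0868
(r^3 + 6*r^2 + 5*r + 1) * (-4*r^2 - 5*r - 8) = -4*r^5 - 29*r^4 - 58*r^3 - 77*r^2 - 45*r - 8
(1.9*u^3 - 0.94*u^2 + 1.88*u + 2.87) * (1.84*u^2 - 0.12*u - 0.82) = 3.496*u^5 - 1.9576*u^4 + 2.014*u^3 + 5.826*u^2 - 1.886*u - 2.3534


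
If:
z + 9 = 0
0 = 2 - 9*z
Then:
No Solution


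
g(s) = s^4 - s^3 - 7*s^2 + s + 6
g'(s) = 4*s^3 - 3*s^2 - 14*s + 1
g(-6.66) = 1951.68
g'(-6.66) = -1220.46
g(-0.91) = 0.73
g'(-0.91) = 8.24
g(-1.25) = -1.79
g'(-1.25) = 6.00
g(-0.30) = 5.11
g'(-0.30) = 4.82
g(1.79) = -10.11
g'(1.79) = -10.73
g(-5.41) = 810.68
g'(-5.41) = -644.43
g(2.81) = -6.30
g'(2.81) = 26.72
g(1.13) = -1.62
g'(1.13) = -12.88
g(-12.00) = 21450.00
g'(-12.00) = -7175.00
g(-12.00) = 21450.00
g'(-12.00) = -7175.00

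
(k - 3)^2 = k^2 - 6*k + 9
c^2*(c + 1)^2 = c^4 + 2*c^3 + c^2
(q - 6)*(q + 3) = q^2 - 3*q - 18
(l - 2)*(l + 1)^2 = l^3 - 3*l - 2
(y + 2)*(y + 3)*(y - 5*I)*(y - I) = y^4 + 5*y^3 - 6*I*y^3 + y^2 - 30*I*y^2 - 25*y - 36*I*y - 30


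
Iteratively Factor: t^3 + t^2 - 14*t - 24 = (t + 3)*(t^2 - 2*t - 8) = (t + 2)*(t + 3)*(t - 4)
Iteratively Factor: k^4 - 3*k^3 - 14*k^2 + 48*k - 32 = (k - 1)*(k^3 - 2*k^2 - 16*k + 32) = (k - 2)*(k - 1)*(k^2 - 16) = (k - 2)*(k - 1)*(k + 4)*(k - 4)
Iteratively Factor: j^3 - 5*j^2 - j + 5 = (j - 1)*(j^2 - 4*j - 5) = (j - 1)*(j + 1)*(j - 5)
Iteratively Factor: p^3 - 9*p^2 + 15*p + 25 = (p - 5)*(p^2 - 4*p - 5) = (p - 5)^2*(p + 1)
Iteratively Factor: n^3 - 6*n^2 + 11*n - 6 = (n - 1)*(n^2 - 5*n + 6) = (n - 2)*(n - 1)*(n - 3)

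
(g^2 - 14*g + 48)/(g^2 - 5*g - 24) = (g - 6)/(g + 3)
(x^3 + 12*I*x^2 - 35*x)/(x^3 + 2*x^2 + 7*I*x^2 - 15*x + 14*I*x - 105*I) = x*(x + 5*I)/(x^2 + 2*x - 15)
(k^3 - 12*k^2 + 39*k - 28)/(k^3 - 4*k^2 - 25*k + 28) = (k - 4)/(k + 4)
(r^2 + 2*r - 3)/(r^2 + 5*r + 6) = (r - 1)/(r + 2)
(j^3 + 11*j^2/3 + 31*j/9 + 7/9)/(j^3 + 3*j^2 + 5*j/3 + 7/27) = 3*(j + 1)/(3*j + 1)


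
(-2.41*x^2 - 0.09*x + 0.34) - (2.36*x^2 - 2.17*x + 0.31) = -4.77*x^2 + 2.08*x + 0.03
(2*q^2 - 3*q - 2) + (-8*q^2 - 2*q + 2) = -6*q^2 - 5*q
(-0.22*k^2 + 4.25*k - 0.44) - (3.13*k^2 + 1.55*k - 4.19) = -3.35*k^2 + 2.7*k + 3.75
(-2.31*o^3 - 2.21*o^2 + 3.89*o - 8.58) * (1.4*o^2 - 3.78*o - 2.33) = -3.234*o^5 + 5.6378*o^4 + 19.1821*o^3 - 21.5669*o^2 + 23.3687*o + 19.9914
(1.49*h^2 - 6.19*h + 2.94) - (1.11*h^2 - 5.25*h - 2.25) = 0.38*h^2 - 0.94*h + 5.19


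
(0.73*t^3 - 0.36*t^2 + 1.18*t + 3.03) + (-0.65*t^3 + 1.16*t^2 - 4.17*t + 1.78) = 0.08*t^3 + 0.8*t^2 - 2.99*t + 4.81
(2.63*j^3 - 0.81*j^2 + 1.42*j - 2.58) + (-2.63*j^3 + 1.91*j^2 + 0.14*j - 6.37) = 1.1*j^2 + 1.56*j - 8.95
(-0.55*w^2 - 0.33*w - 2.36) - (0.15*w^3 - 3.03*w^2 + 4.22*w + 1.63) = -0.15*w^3 + 2.48*w^2 - 4.55*w - 3.99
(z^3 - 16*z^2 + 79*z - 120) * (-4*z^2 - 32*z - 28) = -4*z^5 + 32*z^4 + 168*z^3 - 1600*z^2 + 1628*z + 3360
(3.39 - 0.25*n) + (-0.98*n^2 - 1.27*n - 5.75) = -0.98*n^2 - 1.52*n - 2.36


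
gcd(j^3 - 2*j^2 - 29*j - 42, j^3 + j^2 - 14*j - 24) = j^2 + 5*j + 6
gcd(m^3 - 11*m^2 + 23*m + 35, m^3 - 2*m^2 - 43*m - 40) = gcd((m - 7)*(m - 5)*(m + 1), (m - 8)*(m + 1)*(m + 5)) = m + 1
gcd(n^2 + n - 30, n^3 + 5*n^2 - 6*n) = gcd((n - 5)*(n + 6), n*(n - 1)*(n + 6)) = n + 6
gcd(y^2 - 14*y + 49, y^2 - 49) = y - 7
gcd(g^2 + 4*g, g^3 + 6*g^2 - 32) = g + 4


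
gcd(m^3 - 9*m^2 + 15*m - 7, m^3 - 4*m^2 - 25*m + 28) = m^2 - 8*m + 7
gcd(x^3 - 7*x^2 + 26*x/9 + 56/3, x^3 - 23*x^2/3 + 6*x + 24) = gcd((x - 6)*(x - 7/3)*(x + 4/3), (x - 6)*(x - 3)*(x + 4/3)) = x^2 - 14*x/3 - 8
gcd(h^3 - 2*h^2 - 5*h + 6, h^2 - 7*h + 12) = h - 3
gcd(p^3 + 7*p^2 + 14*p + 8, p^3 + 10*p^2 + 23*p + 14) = p^2 + 3*p + 2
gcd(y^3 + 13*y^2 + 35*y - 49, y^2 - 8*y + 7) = y - 1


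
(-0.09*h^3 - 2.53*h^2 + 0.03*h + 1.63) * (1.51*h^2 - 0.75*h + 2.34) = -0.1359*h^5 - 3.7528*h^4 + 1.7322*h^3 - 3.4814*h^2 - 1.1523*h + 3.8142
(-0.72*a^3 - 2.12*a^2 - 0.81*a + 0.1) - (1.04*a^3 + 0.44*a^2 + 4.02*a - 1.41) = -1.76*a^3 - 2.56*a^2 - 4.83*a + 1.51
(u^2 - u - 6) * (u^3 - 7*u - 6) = u^5 - u^4 - 13*u^3 + u^2 + 48*u + 36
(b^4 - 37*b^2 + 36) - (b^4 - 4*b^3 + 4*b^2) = 4*b^3 - 41*b^2 + 36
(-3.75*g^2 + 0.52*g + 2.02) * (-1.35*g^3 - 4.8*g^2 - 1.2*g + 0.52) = 5.0625*g^5 + 17.298*g^4 - 0.723000000000001*g^3 - 12.27*g^2 - 2.1536*g + 1.0504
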